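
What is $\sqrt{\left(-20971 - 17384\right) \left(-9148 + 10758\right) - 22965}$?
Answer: $3 i \sqrt{6863835} \approx 7859.7 i$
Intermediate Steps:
$\sqrt{\left(-20971 - 17384\right) \left(-9148 + 10758\right) - 22965} = \sqrt{\left(-38355\right) 1610 - 22965} = \sqrt{-61751550 - 22965} = \sqrt{-61774515} = 3 i \sqrt{6863835}$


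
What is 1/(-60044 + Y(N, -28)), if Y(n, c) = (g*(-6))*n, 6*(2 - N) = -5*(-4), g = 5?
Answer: -1/60004 ≈ -1.6666e-5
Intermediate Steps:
N = -4/3 (N = 2 - (-5)*(-4)/6 = 2 - ⅙*20 = 2 - 10/3 = -4/3 ≈ -1.3333)
Y(n, c) = -30*n (Y(n, c) = (5*(-6))*n = -30*n)
1/(-60044 + Y(N, -28)) = 1/(-60044 - 30*(-4/3)) = 1/(-60044 + 40) = 1/(-60004) = -1/60004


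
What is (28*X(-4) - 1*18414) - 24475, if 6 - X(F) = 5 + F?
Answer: -42749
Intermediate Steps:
X(F) = 1 - F (X(F) = 6 - (5 + F) = 6 + (-5 - F) = 1 - F)
(28*X(-4) - 1*18414) - 24475 = (28*(1 - 1*(-4)) - 1*18414) - 24475 = (28*(1 + 4) - 18414) - 24475 = (28*5 - 18414) - 24475 = (140 - 18414) - 24475 = -18274 - 24475 = -42749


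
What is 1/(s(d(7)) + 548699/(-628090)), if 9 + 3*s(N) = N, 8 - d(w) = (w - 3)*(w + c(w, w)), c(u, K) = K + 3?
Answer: -628090/14994769 ≈ -0.041887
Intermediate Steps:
c(u, K) = 3 + K
d(w) = 8 - (-3 + w)*(3 + 2*w) (d(w) = 8 - (w - 3)*(w + (3 + w)) = 8 - (-3 + w)*(3 + 2*w))
s(N) = -3 + N/3
1/(s(d(7)) + 548699/(-628090)) = 1/((-3 + (17 - 2*7² + 3*7)/3) + 548699/(-628090)) = 1/((-3 + (17 - 2*49 + 21)/3) + 548699*(-1/628090)) = 1/((-3 + (17 - 98 + 21)/3) - 548699/628090) = 1/((-3 + (⅓)*(-60)) - 548699/628090) = 1/((-3 - 20) - 548699/628090) = 1/(-23 - 548699/628090) = 1/(-14994769/628090) = -628090/14994769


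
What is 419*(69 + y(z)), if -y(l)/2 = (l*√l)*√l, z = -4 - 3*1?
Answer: -12151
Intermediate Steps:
z = -7 (z = -4 - 3 = -7)
y(l) = -2*l² (y(l) = -2*l*√l*√l = -2*l^(3/2)*√l = -2*l²)
419*(69 + y(z)) = 419*(69 - 2*(-7)²) = 419*(69 - 2*49) = 419*(69 - 98) = 419*(-29) = -12151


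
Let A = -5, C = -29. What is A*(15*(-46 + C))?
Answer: 5625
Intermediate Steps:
A*(15*(-46 + C)) = -75*(-46 - 29) = -75*(-75) = -5*(-1125) = 5625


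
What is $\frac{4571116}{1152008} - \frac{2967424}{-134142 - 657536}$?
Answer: $\frac{79969865455}{10363856698} \approx 7.7162$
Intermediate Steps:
$\frac{4571116}{1152008} - \frac{2967424}{-134142 - 657536} = 4571116 \cdot \frac{1}{1152008} - \frac{2967424}{-134142 - 657536} = \frac{103889}{26182} - \frac{2967424}{-791678} = \frac{103889}{26182} - - \frac{1483712}{395839} = \frac{103889}{26182} + \frac{1483712}{395839} = \frac{79969865455}{10363856698}$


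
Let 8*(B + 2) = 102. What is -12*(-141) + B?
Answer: 6811/4 ≈ 1702.8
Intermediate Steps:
B = 43/4 (B = -2 + (⅛)*102 = -2 + 51/4 = 43/4 ≈ 10.750)
-12*(-141) + B = -12*(-141) + 43/4 = 1692 + 43/4 = 6811/4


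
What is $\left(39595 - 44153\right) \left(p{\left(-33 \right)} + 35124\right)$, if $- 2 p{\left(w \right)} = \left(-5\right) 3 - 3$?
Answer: $-160136214$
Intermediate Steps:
$p{\left(w \right)} = 9$ ($p{\left(w \right)} = - \frac{\left(-5\right) 3 - 3}{2} = - \frac{-15 - 3}{2} = \left(- \frac{1}{2}\right) \left(-18\right) = 9$)
$\left(39595 - 44153\right) \left(p{\left(-33 \right)} + 35124\right) = \left(39595 - 44153\right) \left(9 + 35124\right) = \left(-4558\right) 35133 = -160136214$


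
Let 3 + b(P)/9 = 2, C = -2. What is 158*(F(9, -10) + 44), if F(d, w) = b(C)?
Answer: 5530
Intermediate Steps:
b(P) = -9 (b(P) = -27 + 9*2 = -27 + 18 = -9)
F(d, w) = -9
158*(F(9, -10) + 44) = 158*(-9 + 44) = 158*35 = 5530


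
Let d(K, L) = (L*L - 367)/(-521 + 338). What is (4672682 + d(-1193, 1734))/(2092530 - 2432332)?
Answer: -852094417/62183766 ≈ -13.703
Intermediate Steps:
d(K, L) = 367/183 - L²/183 (d(K, L) = (L² - 367)/(-183) = (-367 + L²)*(-1/183) = 367/183 - L²/183)
(4672682 + d(-1193, 1734))/(2092530 - 2432332) = (4672682 + (367/183 - 1/183*1734²))/(2092530 - 2432332) = (4672682 + (367/183 - 1/183*3006756))/(-339802) = (4672682 + (367/183 - 1002252/61))*(-1/339802) = (4672682 - 3006389/183)*(-1/339802) = (852094417/183)*(-1/339802) = -852094417/62183766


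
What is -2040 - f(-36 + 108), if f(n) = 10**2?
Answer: -2140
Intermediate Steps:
f(n) = 100
-2040 - f(-36 + 108) = -2040 - 1*100 = -2040 - 100 = -2140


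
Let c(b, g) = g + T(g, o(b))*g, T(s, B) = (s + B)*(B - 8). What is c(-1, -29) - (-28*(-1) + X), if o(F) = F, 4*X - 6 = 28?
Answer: -15791/2 ≈ -7895.5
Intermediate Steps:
X = 17/2 (X = 3/2 + (¼)*28 = 3/2 + 7 = 17/2 ≈ 8.5000)
T(s, B) = (-8 + B)*(B + s) (T(s, B) = (B + s)*(-8 + B) = (-8 + B)*(B + s))
c(b, g) = g + g*(b² - 8*b - 8*g + b*g) (c(b, g) = g + (b² - 8*b - 8*g + b*g)*g = g + g*(b² - 8*b - 8*g + b*g))
c(-1, -29) - (-28*(-1) + X) = -29*(1 + (-1)² - 8*(-1) - 8*(-29) - 1*(-29)) - (-28*(-1) + 17/2) = -29*(1 + 1 + 8 + 232 + 29) - (28 + 17/2) = -29*271 - 1*73/2 = -7859 - 73/2 = -15791/2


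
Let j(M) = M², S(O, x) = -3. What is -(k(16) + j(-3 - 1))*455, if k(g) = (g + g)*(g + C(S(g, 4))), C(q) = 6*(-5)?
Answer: 196560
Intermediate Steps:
C(q) = -30
k(g) = 2*g*(-30 + g) (k(g) = (g + g)*(g - 30) = (2*g)*(-30 + g) = 2*g*(-30 + g))
-(k(16) + j(-3 - 1))*455 = -(2*16*(-30 + 16) + (-3 - 1)²)*455 = -(2*16*(-14) + (-4)²)*455 = -(-448 + 16)*455 = -(-432)*455 = -1*(-196560) = 196560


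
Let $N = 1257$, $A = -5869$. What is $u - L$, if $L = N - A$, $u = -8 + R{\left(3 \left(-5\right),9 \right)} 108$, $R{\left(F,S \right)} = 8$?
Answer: $-6270$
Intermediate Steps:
$u = 856$ ($u = -8 + 8 \cdot 108 = -8 + 864 = 856$)
$L = 7126$ ($L = 1257 - -5869 = 1257 + 5869 = 7126$)
$u - L = 856 - 7126 = -6270$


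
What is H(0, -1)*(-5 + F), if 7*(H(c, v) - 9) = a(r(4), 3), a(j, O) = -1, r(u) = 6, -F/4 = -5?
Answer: 930/7 ≈ 132.86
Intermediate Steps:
F = 20 (F = -4*(-5) = 20)
H(c, v) = 62/7 (H(c, v) = 9 + (⅐)*(-1) = 9 - ⅐ = 62/7)
H(0, -1)*(-5 + F) = 62*(-5 + 20)/7 = (62/7)*15 = 930/7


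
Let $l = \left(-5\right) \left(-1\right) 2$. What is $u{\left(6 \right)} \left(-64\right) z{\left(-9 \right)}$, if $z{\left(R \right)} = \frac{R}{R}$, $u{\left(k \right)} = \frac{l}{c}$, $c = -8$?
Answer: $80$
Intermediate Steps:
$l = 10$ ($l = 5 \cdot 2 = 10$)
$u{\left(k \right)} = - \frac{5}{4}$ ($u{\left(k \right)} = \frac{10}{-8} = 10 \left(- \frac{1}{8}\right) = - \frac{5}{4}$)
$z{\left(R \right)} = 1$
$u{\left(6 \right)} \left(-64\right) z{\left(-9 \right)} = \left(- \frac{5}{4}\right) \left(-64\right) 1 = 80 \cdot 1 = 80$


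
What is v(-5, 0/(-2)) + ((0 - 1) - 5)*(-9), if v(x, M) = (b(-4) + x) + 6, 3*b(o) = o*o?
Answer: 181/3 ≈ 60.333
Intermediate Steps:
b(o) = o**2/3 (b(o) = (o*o)/3 = o**2/3)
v(x, M) = 34/3 + x (v(x, M) = ((1/3)*(-4)**2 + x) + 6 = ((1/3)*16 + x) + 6 = (16/3 + x) + 6 = 34/3 + x)
v(-5, 0/(-2)) + ((0 - 1) - 5)*(-9) = (34/3 - 5) + ((0 - 1) - 5)*(-9) = 19/3 + (-1 - 5)*(-9) = 19/3 - 6*(-9) = 19/3 + 54 = 181/3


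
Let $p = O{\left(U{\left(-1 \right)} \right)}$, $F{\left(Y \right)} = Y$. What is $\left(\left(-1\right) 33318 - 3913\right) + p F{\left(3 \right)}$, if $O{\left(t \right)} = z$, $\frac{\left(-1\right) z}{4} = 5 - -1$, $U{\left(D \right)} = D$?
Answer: $-37303$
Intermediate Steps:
$z = -24$ ($z = - 4 \left(5 - -1\right) = - 4 \left(5 + 1\right) = \left(-4\right) 6 = -24$)
$O{\left(t \right)} = -24$
$p = -24$
$\left(\left(-1\right) 33318 - 3913\right) + p F{\left(3 \right)} = \left(\left(-1\right) 33318 - 3913\right) - 72 = \left(-33318 - 3913\right) - 72 = -37231 - 72 = -37303$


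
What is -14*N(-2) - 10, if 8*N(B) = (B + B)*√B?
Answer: -10 + 7*I*√2 ≈ -10.0 + 9.8995*I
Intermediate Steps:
N(B) = B^(3/2)/4 (N(B) = ((B + B)*√B)/8 = ((2*B)*√B)/8 = (2*B^(3/2))/8 = B^(3/2)/4)
-14*N(-2) - 10 = -7*(-2)^(3/2)/2 - 10 = -7*(-2*I*√2)/2 - 10 = -(-7)*I*√2 - 10 = 7*I*√2 - 10 = -10 + 7*I*√2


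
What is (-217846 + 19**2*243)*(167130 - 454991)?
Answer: 37457336903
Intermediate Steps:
(-217846 + 19**2*243)*(167130 - 454991) = (-217846 + 361*243)*(-287861) = (-217846 + 87723)*(-287861) = -130123*(-287861) = 37457336903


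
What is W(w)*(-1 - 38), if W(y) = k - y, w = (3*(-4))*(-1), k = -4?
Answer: 624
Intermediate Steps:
w = 12 (w = -12*(-1) = 12)
W(y) = -4 - y
W(w)*(-1 - 38) = (-4 - 1*12)*(-1 - 38) = (-4 - 12)*(-39) = -16*(-39) = 624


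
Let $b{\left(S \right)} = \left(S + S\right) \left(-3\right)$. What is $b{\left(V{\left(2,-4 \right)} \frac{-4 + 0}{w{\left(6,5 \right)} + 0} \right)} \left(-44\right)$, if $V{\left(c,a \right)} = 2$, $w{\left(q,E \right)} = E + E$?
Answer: $- \frac{1056}{5} \approx -211.2$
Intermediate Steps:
$w{\left(q,E \right)} = 2 E$
$b{\left(S \right)} = - 6 S$ ($b{\left(S \right)} = 2 S \left(-3\right) = - 6 S$)
$b{\left(V{\left(2,-4 \right)} \frac{-4 + 0}{w{\left(6,5 \right)} + 0} \right)} \left(-44\right) = - 6 \cdot 2 \frac{-4 + 0}{2 \cdot 5 + 0} \left(-44\right) = - 6 \cdot 2 \left(- \frac{4}{10 + 0}\right) \left(-44\right) = - 6 \cdot 2 \left(- \frac{4}{10}\right) \left(-44\right) = - 6 \cdot 2 \left(\left(-4\right) \frac{1}{10}\right) \left(-44\right) = - 6 \cdot 2 \left(- \frac{2}{5}\right) \left(-44\right) = \left(-6\right) \left(- \frac{4}{5}\right) \left(-44\right) = \frac{24}{5} \left(-44\right) = - \frac{1056}{5}$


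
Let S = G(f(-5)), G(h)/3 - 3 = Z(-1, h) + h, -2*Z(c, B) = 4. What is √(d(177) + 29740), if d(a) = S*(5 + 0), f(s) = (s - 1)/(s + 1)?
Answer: √119110/2 ≈ 172.56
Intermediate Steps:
Z(c, B) = -2 (Z(c, B) = -½*4 = -2)
f(s) = (-1 + s)/(1 + s)
G(h) = 3 + 3*h (G(h) = 9 + 3*(-2 + h) = 9 + (-6 + 3*h) = 3 + 3*h)
S = 15/2 (S = 3 + 3*((-1 - 5)/(1 - 5)) = 3 + 3*(-6/(-4)) = 3 + 3*(-¼*(-6)) = 3 + 3*(3/2) = 3 + 9/2 = 15/2 ≈ 7.5000)
d(a) = 75/2 (d(a) = 15*(5 + 0)/2 = (15/2)*5 = 75/2)
√(d(177) + 29740) = √(75/2 + 29740) = √(59555/2) = √119110/2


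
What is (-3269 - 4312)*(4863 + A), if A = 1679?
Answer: -49594902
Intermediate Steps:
(-3269 - 4312)*(4863 + A) = (-3269 - 4312)*(4863 + 1679) = -7581*6542 = -49594902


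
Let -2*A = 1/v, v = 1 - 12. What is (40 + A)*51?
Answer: 44931/22 ≈ 2042.3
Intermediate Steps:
v = -11
A = 1/22 (A = -½/(-11) = -½*(-1/11) = 1/22 ≈ 0.045455)
(40 + A)*51 = (40 + 1/22)*51 = (881/22)*51 = 44931/22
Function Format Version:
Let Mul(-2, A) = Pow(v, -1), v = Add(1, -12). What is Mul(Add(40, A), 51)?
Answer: Rational(44931, 22) ≈ 2042.3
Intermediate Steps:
v = -11
A = Rational(1, 22) (A = Mul(Rational(-1, 2), Pow(-11, -1)) = Mul(Rational(-1, 2), Rational(-1, 11)) = Rational(1, 22) ≈ 0.045455)
Mul(Add(40, A), 51) = Mul(Add(40, Rational(1, 22)), 51) = Mul(Rational(881, 22), 51) = Rational(44931, 22)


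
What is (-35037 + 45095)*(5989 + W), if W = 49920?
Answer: 562332722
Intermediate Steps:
(-35037 + 45095)*(5989 + W) = (-35037 + 45095)*(5989 + 49920) = 10058*55909 = 562332722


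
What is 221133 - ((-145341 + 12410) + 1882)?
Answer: 352182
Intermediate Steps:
221133 - ((-145341 + 12410) + 1882) = 221133 - (-132931 + 1882) = 221133 - 1*(-131049) = 221133 + 131049 = 352182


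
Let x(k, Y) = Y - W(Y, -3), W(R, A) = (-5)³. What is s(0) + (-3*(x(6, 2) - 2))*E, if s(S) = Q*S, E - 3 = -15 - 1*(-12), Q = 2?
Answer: 0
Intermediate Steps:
W(R, A) = -125
x(k, Y) = 125 + Y (x(k, Y) = Y - 1*(-125) = Y + 125 = 125 + Y)
E = 0 (E = 3 + (-15 - 1*(-12)) = 3 + (-15 + 12) = 3 - 3 = 0)
s(S) = 2*S
s(0) + (-3*(x(6, 2) - 2))*E = 2*0 - 3*((125 + 2) - 2)*0 = 0 - 3*(127 - 2)*0 = 0 - 3*125*0 = 0 - 375*0 = 0 + 0 = 0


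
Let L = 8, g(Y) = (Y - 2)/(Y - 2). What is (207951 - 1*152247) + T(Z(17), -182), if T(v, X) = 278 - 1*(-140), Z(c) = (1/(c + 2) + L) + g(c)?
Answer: 56122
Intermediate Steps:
g(Y) = 1 (g(Y) = (-2 + Y)/(-2 + Y) = 1)
Z(c) = 9 + 1/(2 + c) (Z(c) = (1/(c + 2) + 8) + 1 = (1/(2 + c) + 8) + 1 = (8 + 1/(2 + c)) + 1 = 9 + 1/(2 + c))
T(v, X) = 418 (T(v, X) = 278 + 140 = 418)
(207951 - 1*152247) + T(Z(17), -182) = (207951 - 1*152247) + 418 = (207951 - 152247) + 418 = 55704 + 418 = 56122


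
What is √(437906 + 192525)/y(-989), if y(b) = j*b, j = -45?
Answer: √630431/44505 ≈ 0.017841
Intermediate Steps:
y(b) = -45*b
√(437906 + 192525)/y(-989) = √(437906 + 192525)/((-45*(-989))) = √630431/44505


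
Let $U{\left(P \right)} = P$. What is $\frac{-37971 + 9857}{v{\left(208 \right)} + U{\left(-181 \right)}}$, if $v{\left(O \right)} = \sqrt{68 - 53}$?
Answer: $\frac{2544317}{16373} + \frac{14057 \sqrt{15}}{16373} \approx 158.72$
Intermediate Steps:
$v{\left(O \right)} = \sqrt{15}$
$\frac{-37971 + 9857}{v{\left(208 \right)} + U{\left(-181 \right)}} = \frac{-37971 + 9857}{\sqrt{15} - 181} = - \frac{28114}{-181 + \sqrt{15}}$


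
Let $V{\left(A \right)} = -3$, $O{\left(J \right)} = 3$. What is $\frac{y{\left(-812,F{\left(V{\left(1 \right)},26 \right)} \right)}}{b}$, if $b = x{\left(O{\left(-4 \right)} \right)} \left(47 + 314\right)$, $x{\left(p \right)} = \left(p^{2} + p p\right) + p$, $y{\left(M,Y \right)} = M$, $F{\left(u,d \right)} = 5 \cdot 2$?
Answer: $- \frac{116}{1083} \approx -0.10711$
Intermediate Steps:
$F{\left(u,d \right)} = 10$
$x{\left(p \right)} = p + 2 p^{2}$ ($x{\left(p \right)} = \left(p^{2} + p^{2}\right) + p = 2 p^{2} + p = p + 2 p^{2}$)
$b = 7581$ ($b = 3 \left(1 + 2 \cdot 3\right) \left(47 + 314\right) = 3 \left(1 + 6\right) 361 = 3 \cdot 7 \cdot 361 = 21 \cdot 361 = 7581$)
$\frac{y{\left(-812,F{\left(V{\left(1 \right)},26 \right)} \right)}}{b} = - \frac{812}{7581} = \left(-812\right) \frac{1}{7581} = - \frac{116}{1083}$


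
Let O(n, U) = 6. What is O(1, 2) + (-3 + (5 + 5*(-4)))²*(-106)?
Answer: -34338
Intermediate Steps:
O(1, 2) + (-3 + (5 + 5*(-4)))²*(-106) = 6 + (-3 + (5 + 5*(-4)))²*(-106) = 6 + (-3 + (5 - 20))²*(-106) = 6 + (-3 - 15)²*(-106) = 6 + (-18)²*(-106) = 6 + 324*(-106) = 6 - 34344 = -34338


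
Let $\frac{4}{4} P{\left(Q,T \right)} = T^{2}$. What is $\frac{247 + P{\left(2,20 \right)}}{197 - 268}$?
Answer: $- \frac{647}{71} \approx -9.1127$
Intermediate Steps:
$P{\left(Q,T \right)} = T^{2}$
$\frac{247 + P{\left(2,20 \right)}}{197 - 268} = \frac{247 + 20^{2}}{197 - 268} = \frac{247 + 400}{-71} = 647 \left(- \frac{1}{71}\right) = - \frac{647}{71}$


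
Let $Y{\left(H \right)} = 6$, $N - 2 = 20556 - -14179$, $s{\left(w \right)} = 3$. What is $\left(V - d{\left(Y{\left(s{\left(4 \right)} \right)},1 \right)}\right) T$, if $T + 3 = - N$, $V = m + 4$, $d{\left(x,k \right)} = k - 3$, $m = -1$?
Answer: $-173700$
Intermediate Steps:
$N = 34737$ ($N = 2 + \left(20556 - -14179\right) = 2 + \left(20556 + 14179\right) = 2 + 34735 = 34737$)
$d{\left(x,k \right)} = -3 + k$ ($d{\left(x,k \right)} = k - 3 = -3 + k$)
$V = 3$ ($V = -1 + 4 = 3$)
$T = -34740$ ($T = -3 - 34737 = -34740$)
$\left(V - d{\left(Y{\left(s{\left(4 \right)} \right)},1 \right)}\right) T = \left(3 - \left(-3 + 1\right)\right) \left(-34740\right) = \left(3 - -2\right) \left(-34740\right) = \left(3 + 2\right) \left(-34740\right) = 5 \left(-34740\right) = -173700$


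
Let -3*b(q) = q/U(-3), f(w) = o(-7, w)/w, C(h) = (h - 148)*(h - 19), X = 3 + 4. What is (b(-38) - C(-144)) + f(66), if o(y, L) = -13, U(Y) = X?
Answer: -21988607/462 ≈ -47594.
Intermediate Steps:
X = 7
U(Y) = 7
C(h) = (-148 + h)*(-19 + h)
f(w) = -13/w
b(q) = -q/21 (b(q) = -q/(3*7) = -q/21)
(b(-38) - C(-144)) + f(66) = (-1/21*(-38) - (2812 + (-144)² - 167*(-144))) - 13/66 = (38/21 - (2812 + 20736 + 24048)) - 13*1/66 = (38/21 - 1*47596) - 13/66 = (38/21 - 47596) - 13/66 = -999478/21 - 13/66 = -21988607/462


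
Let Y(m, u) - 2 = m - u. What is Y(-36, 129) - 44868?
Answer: -45031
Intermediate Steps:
Y(m, u) = 2 + m - u (Y(m, u) = 2 + (m - u) = 2 + m - u)
Y(-36, 129) - 44868 = (2 - 36 - 1*129) - 44868 = (2 - 36 - 129) - 44868 = -163 - 44868 = -45031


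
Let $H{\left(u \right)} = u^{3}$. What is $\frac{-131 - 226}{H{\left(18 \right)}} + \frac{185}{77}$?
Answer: $\frac{350477}{149688} \approx 2.3414$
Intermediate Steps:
$\frac{-131 - 226}{H{\left(18 \right)}} + \frac{185}{77} = \frac{-131 - 226}{18^{3}} + \frac{185}{77} = \frac{-131 - 226}{5832} + 185 \cdot \frac{1}{77} = \left(-357\right) \frac{1}{5832} + \frac{185}{77} = - \frac{119}{1944} + \frac{185}{77} = \frac{350477}{149688}$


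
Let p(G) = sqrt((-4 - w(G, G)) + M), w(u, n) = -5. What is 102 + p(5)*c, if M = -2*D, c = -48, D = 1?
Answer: 102 - 48*I ≈ 102.0 - 48.0*I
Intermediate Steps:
M = -2 (M = -2*1 = -2)
p(G) = I (p(G) = sqrt((-4 - 1*(-5)) - 2) = sqrt((-4 + 5) - 2) = sqrt(1 - 2) = sqrt(-1) = I)
102 + p(5)*c = 102 + I*(-48) = 102 - 48*I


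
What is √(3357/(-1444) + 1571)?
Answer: √2265167/38 ≈ 39.607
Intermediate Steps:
√(3357/(-1444) + 1571) = √(3357*(-1/1444) + 1571) = √(-3357/1444 + 1571) = √(2265167/1444) = √2265167/38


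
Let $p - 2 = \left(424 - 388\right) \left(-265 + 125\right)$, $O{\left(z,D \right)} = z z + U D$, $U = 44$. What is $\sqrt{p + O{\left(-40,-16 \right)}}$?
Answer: $i \sqrt{4142} \approx 64.358 i$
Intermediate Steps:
$O{\left(z,D \right)} = z^{2} + 44 D$ ($O{\left(z,D \right)} = z z + 44 D = z^{2} + 44 D$)
$p = -5038$ ($p = 2 + \left(424 - 388\right) \left(-265 + 125\right) = 2 + 36 \left(-140\right) = 2 - 5040 = -5038$)
$\sqrt{p + O{\left(-40,-16 \right)}} = \sqrt{-5038 + \left(\left(-40\right)^{2} + 44 \left(-16\right)\right)} = \sqrt{-5038 + \left(1600 - 704\right)} = \sqrt{-5038 + 896} = \sqrt{-4142} = i \sqrt{4142}$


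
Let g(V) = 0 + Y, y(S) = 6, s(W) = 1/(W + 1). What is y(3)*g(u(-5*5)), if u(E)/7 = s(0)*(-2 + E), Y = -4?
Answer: -24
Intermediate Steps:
s(W) = 1/(1 + W)
u(E) = -14 + 7*E (u(E) = 7*((-2 + E)/(1 + 0)) = 7*((-2 + E)/1) = 7*(1*(-2 + E)) = 7*(-2 + E) = -14 + 7*E)
g(V) = -4 (g(V) = 0 - 4 = -4)
y(3)*g(u(-5*5)) = 6*(-4) = -24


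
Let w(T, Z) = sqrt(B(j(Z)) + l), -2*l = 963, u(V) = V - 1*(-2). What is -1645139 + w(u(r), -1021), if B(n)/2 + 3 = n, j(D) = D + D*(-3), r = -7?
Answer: -1645139 + sqrt(14386)/2 ≈ -1.6451e+6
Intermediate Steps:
j(D) = -2*D (j(D) = D - 3*D = -2*D)
u(V) = 2 + V (u(V) = V + 2 = 2 + V)
B(n) = -6 + 2*n
l = -963/2 (l = -1/2*963 = -963/2 ≈ -481.50)
w(T, Z) = sqrt(-975/2 - 4*Z) (w(T, Z) = sqrt((-6 + 2*(-2*Z)) - 963/2) = sqrt((-6 - 4*Z) - 963/2) = sqrt(-975/2 - 4*Z))
-1645139 + w(u(r), -1021) = -1645139 + sqrt(-1950 - 16*(-1021))/2 = -1645139 + sqrt(-1950 + 16336)/2 = -1645139 + sqrt(14386)/2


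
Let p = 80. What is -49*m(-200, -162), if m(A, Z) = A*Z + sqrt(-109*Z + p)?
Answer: -1587600 - 343*sqrt(362) ≈ -1.5941e+6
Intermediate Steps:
m(A, Z) = sqrt(80 - 109*Z) + A*Z (m(A, Z) = A*Z + sqrt(-109*Z + 80) = A*Z + sqrt(80 - 109*Z) = sqrt(80 - 109*Z) + A*Z)
-49*m(-200, -162) = -49*(sqrt(80 - 109*(-162)) - 200*(-162)) = -49*(sqrt(80 + 17658) + 32400) = -49*(sqrt(17738) + 32400) = -49*(7*sqrt(362) + 32400) = -49*(32400 + 7*sqrt(362)) = -1587600 - 343*sqrt(362)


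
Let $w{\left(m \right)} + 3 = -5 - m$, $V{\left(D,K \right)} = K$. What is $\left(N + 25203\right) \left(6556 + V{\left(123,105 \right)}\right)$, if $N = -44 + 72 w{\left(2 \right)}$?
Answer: $162788179$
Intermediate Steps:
$w{\left(m \right)} = -8 - m$ ($w{\left(m \right)} = -3 - \left(5 + m\right) = -8 - m$)
$N = -764$ ($N = -44 + 72 \left(-8 - 2\right) = -44 + 72 \left(-10\right) = -44 - 720 = -764$)
$\left(N + 25203\right) \left(6556 + V{\left(123,105 \right)}\right) = \left(-764 + 25203\right) \left(6556 + 105\right) = 24439 \cdot 6661 = 162788179$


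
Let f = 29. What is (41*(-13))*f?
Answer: -15457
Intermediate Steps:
(41*(-13))*f = (41*(-13))*29 = -533*29 = -15457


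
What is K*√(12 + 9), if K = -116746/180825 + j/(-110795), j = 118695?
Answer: -6879579289*√21/4006901175 ≈ -7.8680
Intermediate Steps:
K = -6879579289/4006901175 (K = -116746/180825 + 118695/(-110795) = -116746*1/180825 + 118695*(-1/110795) = -116746/180825 - 23739/22159 = -6879579289/4006901175 ≈ -1.7169)
K*√(12 + 9) = -6879579289*√(12 + 9)/4006901175 = -6879579289*√21/4006901175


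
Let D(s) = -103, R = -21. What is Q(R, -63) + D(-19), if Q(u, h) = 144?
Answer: 41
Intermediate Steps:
Q(R, -63) + D(-19) = 144 - 103 = 41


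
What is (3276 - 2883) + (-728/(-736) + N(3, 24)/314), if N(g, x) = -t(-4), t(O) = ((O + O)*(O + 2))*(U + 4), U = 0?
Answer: 5687835/14444 ≈ 393.79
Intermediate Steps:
t(O) = 8*O*(2 + O) (t(O) = ((O + O)*(O + 2))*(0 + 4) = ((2*O)*(2 + O))*4 = (2*O*(2 + O))*4 = 8*O*(2 + O))
N(g, x) = -64 (N(g, x) = -8*(-4)*(2 - 4) = -8*(-4)*(-2) = -1*64 = -64)
(3276 - 2883) + (-728/(-736) + N(3, 24)/314) = (3276 - 2883) + (-728/(-736) - 64/314) = 393 + (-728*(-1/736) - 64*1/314) = 393 + (91/92 - 32/157) = 393 + 11343/14444 = 5687835/14444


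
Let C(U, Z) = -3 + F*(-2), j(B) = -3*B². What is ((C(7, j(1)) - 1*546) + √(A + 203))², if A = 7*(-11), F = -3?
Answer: 294975 - 3258*√14 ≈ 2.8278e+5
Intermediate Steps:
A = -77
C(U, Z) = 3 (C(U, Z) = -3 - 3*(-2) = -3 + 6 = 3)
((C(7, j(1)) - 1*546) + √(A + 203))² = ((3 - 1*546) + √(-77 + 203))² = ((3 - 546) + √126)² = (-543 + 3*√14)²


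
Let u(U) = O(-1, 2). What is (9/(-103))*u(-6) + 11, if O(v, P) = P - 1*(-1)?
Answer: 1106/103 ≈ 10.738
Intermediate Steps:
O(v, P) = 1 + P (O(v, P) = P + 1 = 1 + P)
u(U) = 3 (u(U) = 1 + 2 = 3)
(9/(-103))*u(-6) + 11 = (9/(-103))*3 + 11 = (9*(-1/103))*3 + 11 = -9/103*3 + 11 = -27/103 + 11 = 1106/103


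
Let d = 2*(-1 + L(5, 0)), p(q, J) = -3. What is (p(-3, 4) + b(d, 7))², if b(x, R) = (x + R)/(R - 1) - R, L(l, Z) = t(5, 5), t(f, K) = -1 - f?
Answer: 4489/36 ≈ 124.69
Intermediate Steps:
L(l, Z) = -6 (L(l, Z) = -1 - 1*5 = -1 - 5 = -6)
d = -14 (d = 2*(-1 - 6) = 2*(-7) = -14)
b(x, R) = -R + (R + x)/(-1 + R) (b(x, R) = (R + x)/(-1 + R) - R = -R + (R + x)/(-1 + R))
(p(-3, 4) + b(d, 7))² = (-3 + (-14 - 1*7² + 2*7)/(-1 + 7))² = (-3 + (-14 - 1*49 + 14)/6)² = (-3 + (-14 - 49 + 14)/6)² = (-3 + (⅙)*(-49))² = (-3 - 49/6)² = (-67/6)² = 4489/36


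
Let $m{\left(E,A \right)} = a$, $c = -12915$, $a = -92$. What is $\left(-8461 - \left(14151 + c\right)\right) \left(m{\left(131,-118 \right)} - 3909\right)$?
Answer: $38797697$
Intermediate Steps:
$m{\left(E,A \right)} = -92$
$\left(-8461 - \left(14151 + c\right)\right) \left(m{\left(131,-118 \right)} - 3909\right) = \left(-8461 - 1236\right) \left(-92 - 3909\right) = \left(-8461 + \left(-14151 + 12915\right)\right) \left(-4001\right) = \left(-8461 - 1236\right) \left(-4001\right) = \left(-9697\right) \left(-4001\right) = 38797697$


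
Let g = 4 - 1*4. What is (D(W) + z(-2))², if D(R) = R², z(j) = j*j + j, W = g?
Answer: 4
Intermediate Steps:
g = 0 (g = 4 - 4 = 0)
W = 0
z(j) = j + j² (z(j) = j² + j = j + j²)
(D(W) + z(-2))² = (0² - 2*(1 - 2))² = (0 - 2*(-1))² = (0 + 2)² = 2² = 4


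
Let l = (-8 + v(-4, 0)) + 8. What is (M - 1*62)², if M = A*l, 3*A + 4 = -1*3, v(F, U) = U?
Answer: 3844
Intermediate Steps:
A = -7/3 (A = -4/3 + (-1*3)/3 = -4/3 + (⅓)*(-3) = -4/3 - 1 = -7/3 ≈ -2.3333)
l = 0 (l = (-8 + 0) + 8 = -8 + 8 = 0)
M = 0 (M = -7/3*0 = 0)
(M - 1*62)² = (0 - 1*62)² = (0 - 62)² = (-62)² = 3844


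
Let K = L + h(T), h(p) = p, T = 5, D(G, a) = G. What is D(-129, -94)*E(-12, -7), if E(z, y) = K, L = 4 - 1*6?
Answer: -387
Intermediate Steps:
L = -2 (L = 4 - 6 = -2)
K = 3 (K = -2 + 5 = 3)
E(z, y) = 3
D(-129, -94)*E(-12, -7) = -129*3 = -387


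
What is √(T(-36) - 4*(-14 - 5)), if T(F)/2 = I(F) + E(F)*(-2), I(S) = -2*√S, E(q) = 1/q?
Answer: √(685 - 216*I)/3 ≈ 8.8294 - 1.3591*I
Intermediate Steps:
T(F) = -4*√F - 4/F (T(F) = 2*(-2*√F - 2/F) = -4*√F - 4/F)
√(T(-36) - 4*(-14 - 5)) = √(4*(-1 - (-36)^(3/2))/(-36) - 4*(-14 - 5)) = √(4*(-1/36)*(-1 - (-216)*I) - 4*(-19)) = √(4*(-1/36)*(-1 + 216*I) + 76) = √((⅑ - 24*I) + 76) = √(685/9 - 24*I)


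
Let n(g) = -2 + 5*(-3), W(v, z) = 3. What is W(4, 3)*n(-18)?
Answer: -51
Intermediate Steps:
n(g) = -17 (n(g) = -2 - 15 = -17)
W(4, 3)*n(-18) = 3*(-17) = -51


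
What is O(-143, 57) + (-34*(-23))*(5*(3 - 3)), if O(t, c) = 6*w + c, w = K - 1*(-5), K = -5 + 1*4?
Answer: 81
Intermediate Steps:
K = -1 (K = -5 + 4 = -1)
w = 4 (w = -1 - 1*(-5) = -1 + 5 = 4)
O(t, c) = 24 + c (O(t, c) = 6*4 + c = 24 + c)
O(-143, 57) + (-34*(-23))*(5*(3 - 3)) = (24 + 57) + (-34*(-23))*(5*(3 - 3)) = 81 + 782*(5*0) = 81 + 782*0 = 81 + 0 = 81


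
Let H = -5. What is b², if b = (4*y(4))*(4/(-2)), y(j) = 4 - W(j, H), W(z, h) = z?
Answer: 0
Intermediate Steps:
y(j) = 4 - j
b = 0 (b = (4*(4 - 1*4))*(4/(-2)) = (4*(4 - 4))*(4*(-½)) = (4*0)*(-2) = 0*(-2) = 0)
b² = 0² = 0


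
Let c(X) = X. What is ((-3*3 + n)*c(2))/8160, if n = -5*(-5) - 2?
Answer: 7/2040 ≈ 0.0034314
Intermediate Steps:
n = 23 (n = 25 - 2 = 23)
((-3*3 + n)*c(2))/8160 = ((-3*3 + 23)*2)/8160 = ((-9 + 23)*2)*(1/8160) = (14*2)*(1/8160) = 28*(1/8160) = 7/2040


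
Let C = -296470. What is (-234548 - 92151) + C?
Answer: -623169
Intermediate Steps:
(-234548 - 92151) + C = (-234548 - 92151) - 296470 = -326699 - 296470 = -623169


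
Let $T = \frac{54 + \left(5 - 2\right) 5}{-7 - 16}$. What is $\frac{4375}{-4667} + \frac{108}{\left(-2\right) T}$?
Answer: $\frac{79631}{4667} \approx 17.063$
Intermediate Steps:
$T = -3$ ($T = \frac{54 + 3 \cdot 5}{-23} = \left(54 + 15\right) \left(- \frac{1}{23}\right) = 69 \left(- \frac{1}{23}\right) = -3$)
$\frac{4375}{-4667} + \frac{108}{\left(-2\right) T} = \frac{4375}{-4667} + \frac{108}{\left(-2\right) \left(-3\right)} = 4375 \left(- \frac{1}{4667}\right) + \frac{108}{6} = - \frac{4375}{4667} + 108 \cdot \frac{1}{6} = - \frac{4375}{4667} + 18 = \frac{79631}{4667}$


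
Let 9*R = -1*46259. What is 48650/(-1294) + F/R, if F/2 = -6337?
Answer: -1051449473/29929573 ≈ -35.131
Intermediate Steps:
F = -12674 (F = 2*(-6337) = -12674)
R = -46259/9 (R = (-1*46259)/9 = (1/9)*(-46259) = -46259/9 ≈ -5139.9)
48650/(-1294) + F/R = 48650/(-1294) - 12674/(-46259/9) = 48650*(-1/1294) - 12674*(-9/46259) = -24325/647 + 114066/46259 = -1051449473/29929573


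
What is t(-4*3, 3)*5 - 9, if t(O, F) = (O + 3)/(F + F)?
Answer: -33/2 ≈ -16.500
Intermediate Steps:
t(O, F) = (3 + O)/(2*F) (t(O, F) = (3 + O)/((2*F)) = (3 + O)*(1/(2*F)) = (3 + O)/(2*F))
t(-4*3, 3)*5 - 9 = ((½)*(3 - 4*3)/3)*5 - 9 = ((½)*(⅓)*(3 - 12))*5 - 9 = ((½)*(⅓)*(-9))*5 - 9 = -3/2*5 - 9 = -15/2 - 9 = -33/2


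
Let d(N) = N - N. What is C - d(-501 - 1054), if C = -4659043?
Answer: -4659043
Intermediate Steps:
d(N) = 0
C - d(-501 - 1054) = -4659043 - 1*0 = -4659043 + 0 = -4659043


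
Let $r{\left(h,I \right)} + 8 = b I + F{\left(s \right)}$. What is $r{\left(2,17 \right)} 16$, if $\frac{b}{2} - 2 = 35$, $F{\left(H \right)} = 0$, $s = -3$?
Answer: $20000$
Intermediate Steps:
$b = 74$ ($b = 4 + 2 \cdot 35 = 4 + 70 = 74$)
$r{\left(h,I \right)} = -8 + 74 I$ ($r{\left(h,I \right)} = -8 + \left(74 I + 0\right) = -8 + 74 I$)
$r{\left(2,17 \right)} 16 = \left(-8 + 74 \cdot 17\right) 16 = \left(-8 + 1258\right) 16 = 1250 \cdot 16 = 20000$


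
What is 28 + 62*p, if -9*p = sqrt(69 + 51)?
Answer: 28 - 124*sqrt(30)/9 ≈ -47.464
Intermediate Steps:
p = -2*sqrt(30)/9 (p = -sqrt(69 + 51)/9 = -2*sqrt(30)/9 ≈ -1.2172)
28 + 62*p = 28 + 62*(-2*sqrt(30)/9) = 28 - 124*sqrt(30)/9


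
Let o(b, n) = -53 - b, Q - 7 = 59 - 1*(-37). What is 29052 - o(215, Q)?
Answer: 29320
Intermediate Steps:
Q = 103 (Q = 7 + (59 - 1*(-37)) = 7 + (59 + 37) = 7 + 96 = 103)
29052 - o(215, Q) = 29052 - (-53 - 1*215) = 29052 - (-53 - 215) = 29052 - 1*(-268) = 29052 + 268 = 29320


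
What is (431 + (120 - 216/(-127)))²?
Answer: 4927057249/16129 ≈ 3.0548e+5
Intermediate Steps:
(431 + (120 - 216/(-127)))² = (431 + (120 - 216*(-1)/127))² = (431 + (120 - 1*(-216/127)))² = (431 + (120 + 216/127))² = (431 + 15456/127)² = (70193/127)² = 4927057249/16129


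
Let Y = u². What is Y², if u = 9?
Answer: 6561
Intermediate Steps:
Y = 81 (Y = 9² = 81)
Y² = 81² = 6561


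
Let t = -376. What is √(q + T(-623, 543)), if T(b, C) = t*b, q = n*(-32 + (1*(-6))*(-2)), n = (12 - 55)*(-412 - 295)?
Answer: 14*I*√1907 ≈ 611.37*I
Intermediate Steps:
n = 30401 (n = -43*(-707) = 30401)
q = -608020 (q = 30401*(-32 + (1*(-6))*(-2)) = 30401*(-32 - 6*(-2)) = 30401*(-32 + 12) = 30401*(-20) = -608020)
T(b, C) = -376*b
√(q + T(-623, 543)) = √(-608020 - 376*(-623)) = √(-608020 + 234248) = √(-373772) = 14*I*√1907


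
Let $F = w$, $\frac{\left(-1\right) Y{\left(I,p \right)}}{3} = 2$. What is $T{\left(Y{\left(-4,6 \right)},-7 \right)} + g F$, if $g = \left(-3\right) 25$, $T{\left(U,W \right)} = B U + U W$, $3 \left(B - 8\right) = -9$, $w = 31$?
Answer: $-2313$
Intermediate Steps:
$Y{\left(I,p \right)} = -6$ ($Y{\left(I,p \right)} = \left(-3\right) 2 = -6$)
$B = 5$ ($B = 8 + \frac{1}{3} \left(-9\right) = 8 - 3 = 5$)
$T{\left(U,W \right)} = 5 U + U W$
$g = -75$
$F = 31$
$T{\left(Y{\left(-4,6 \right)},-7 \right)} + g F = - 6 \left(5 - 7\right) - 2325 = \left(-6\right) \left(-2\right) - 2325 = 12 - 2325 = -2313$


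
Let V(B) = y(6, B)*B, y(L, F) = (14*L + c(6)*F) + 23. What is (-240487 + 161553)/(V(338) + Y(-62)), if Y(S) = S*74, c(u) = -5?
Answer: 39467/269821 ≈ 0.14627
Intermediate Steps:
y(L, F) = 23 - 5*F + 14*L (y(L, F) = (14*L - 5*F) + 23 = (-5*F + 14*L) + 23 = 23 - 5*F + 14*L)
V(B) = B*(107 - 5*B) (V(B) = (23 - 5*B + 14*6)*B = (23 - 5*B + 84)*B = (107 - 5*B)*B = B*(107 - 5*B))
Y(S) = 74*S
(-240487 + 161553)/(V(338) + Y(-62)) = (-240487 + 161553)/(338*(107 - 5*338) + 74*(-62)) = -78934/(338*(107 - 1690) - 4588) = -78934/(338*(-1583) - 4588) = -78934/(-535054 - 4588) = -78934/(-539642) = -78934*(-1/539642) = 39467/269821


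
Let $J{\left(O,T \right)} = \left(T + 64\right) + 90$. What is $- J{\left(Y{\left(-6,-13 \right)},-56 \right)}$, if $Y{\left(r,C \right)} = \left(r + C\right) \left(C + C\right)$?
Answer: $-98$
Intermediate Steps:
$Y{\left(r,C \right)} = 2 C \left(C + r\right)$ ($Y{\left(r,C \right)} = \left(C + r\right) 2 C = 2 C \left(C + r\right)$)
$J{\left(O,T \right)} = 154 + T$ ($J{\left(O,T \right)} = \left(64 + T\right) + 90 = 154 + T$)
$- J{\left(Y{\left(-6,-13 \right)},-56 \right)} = - (154 - 56) = \left(-1\right) 98 = -98$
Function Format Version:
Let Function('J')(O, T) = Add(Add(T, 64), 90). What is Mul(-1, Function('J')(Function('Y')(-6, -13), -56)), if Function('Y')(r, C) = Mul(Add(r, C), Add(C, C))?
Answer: -98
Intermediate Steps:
Function('Y')(r, C) = Mul(2, C, Add(C, r)) (Function('Y')(r, C) = Mul(Add(C, r), Mul(2, C)) = Mul(2, C, Add(C, r)))
Function('J')(O, T) = Add(154, T) (Function('J')(O, T) = Add(Add(64, T), 90) = Add(154, T))
Mul(-1, Function('J')(Function('Y')(-6, -13), -56)) = Mul(-1, Add(154, -56)) = Mul(-1, 98) = -98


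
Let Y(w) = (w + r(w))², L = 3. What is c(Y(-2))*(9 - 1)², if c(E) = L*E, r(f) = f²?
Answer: 768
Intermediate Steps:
Y(w) = (w + w²)²
c(E) = 3*E
c(Y(-2))*(9 - 1)² = (3*((-2)²*(1 - 2)²))*(9 - 1)² = (3*(4*(-1)²))*8² = (3*(4*1))*64 = (3*4)*64 = 12*64 = 768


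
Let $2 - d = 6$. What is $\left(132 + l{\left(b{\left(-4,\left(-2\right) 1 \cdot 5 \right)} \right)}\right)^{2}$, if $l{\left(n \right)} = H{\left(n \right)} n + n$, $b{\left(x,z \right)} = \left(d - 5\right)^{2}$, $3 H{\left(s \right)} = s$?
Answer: $5760000$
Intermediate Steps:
$d = -4$ ($d = 2 - 6 = -4$)
$H{\left(s \right)} = \frac{s}{3}$
$b{\left(x,z \right)} = 81$ ($b{\left(x,z \right)} = \left(-4 - 5\right)^{2} = \left(-9\right)^{2} = 81$)
$l{\left(n \right)} = n + \frac{n^{2}}{3}$ ($l{\left(n \right)} = \frac{n}{3} n + n = \frac{n^{2}}{3} + n = n + \frac{n^{2}}{3}$)
$\left(132 + l{\left(b{\left(-4,\left(-2\right) 1 \cdot 5 \right)} \right)}\right)^{2} = \left(132 + \frac{1}{3} \cdot 81 \left(3 + 81\right)\right)^{2} = \left(132 + \frac{1}{3} \cdot 81 \cdot 84\right)^{2} = \left(132 + 2268\right)^{2} = 2400^{2} = 5760000$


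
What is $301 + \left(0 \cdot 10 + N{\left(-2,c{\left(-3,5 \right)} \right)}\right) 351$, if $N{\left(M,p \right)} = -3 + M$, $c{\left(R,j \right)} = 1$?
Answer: $-1454$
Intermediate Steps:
$301 + \left(0 \cdot 10 + N{\left(-2,c{\left(-3,5 \right)} \right)}\right) 351 = 301 + \left(0 \cdot 10 - 5\right) 351 = 301 + \left(0 - 5\right) 351 = 301 - 1755 = -1454$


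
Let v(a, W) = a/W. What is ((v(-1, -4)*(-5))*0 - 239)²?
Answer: 57121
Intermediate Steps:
((v(-1, -4)*(-5))*0 - 239)² = ((-1/(-4)*(-5))*0 - 239)² = ((-1*(-¼)*(-5))*0 - 239)² = (((¼)*(-5))*0 - 239)² = (-5/4*0 - 239)² = (0 - 239)² = (-239)² = 57121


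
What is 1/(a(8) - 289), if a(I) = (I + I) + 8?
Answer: -1/265 ≈ -0.0037736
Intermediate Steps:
a(I) = 8 + 2*I (a(I) = 2*I + 8 = 8 + 2*I)
1/(a(8) - 289) = 1/((8 + 2*8) - 289) = 1/((8 + 16) - 289) = 1/(24 - 289) = 1/(-265) = -1/265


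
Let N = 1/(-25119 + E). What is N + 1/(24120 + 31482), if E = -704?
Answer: -29779/1435810446 ≈ -2.0740e-5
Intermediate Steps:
N = -1/25823 (N = 1/(-25119 - 704) = 1/(-25823) = -1/25823 ≈ -3.8725e-5)
N + 1/(24120 + 31482) = -1/25823 + 1/(24120 + 31482) = -1/25823 + 1/55602 = -29779/1435810446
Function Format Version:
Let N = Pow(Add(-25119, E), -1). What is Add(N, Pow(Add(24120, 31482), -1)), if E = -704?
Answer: Rational(-29779, 1435810446) ≈ -2.0740e-5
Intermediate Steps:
N = Rational(-1, 25823) (N = Pow(Add(-25119, -704), -1) = Pow(-25823, -1) = Rational(-1, 25823) ≈ -3.8725e-5)
Add(N, Pow(Add(24120, 31482), -1)) = Add(Rational(-1, 25823), Pow(Add(24120, 31482), -1)) = Add(Rational(-1, 25823), Pow(55602, -1)) = Add(Rational(-1, 25823), Rational(1, 55602)) = Rational(-29779, 1435810446)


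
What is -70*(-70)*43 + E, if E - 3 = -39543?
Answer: 171160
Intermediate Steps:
E = -39540 (E = 3 - 39543 = -39540)
-70*(-70)*43 + E = -70*(-70)*43 - 39540 = 4900*43 - 39540 = 210700 - 39540 = 171160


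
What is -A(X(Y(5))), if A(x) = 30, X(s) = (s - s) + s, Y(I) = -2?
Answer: -30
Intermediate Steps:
X(s) = s (X(s) = 0 + s = s)
-A(X(Y(5))) = -1*30 = -30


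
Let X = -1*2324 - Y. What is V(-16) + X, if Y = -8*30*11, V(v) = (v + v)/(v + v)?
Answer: 317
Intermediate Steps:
V(v) = 1 (V(v) = (2*v)/((2*v)) = (2*v)*(1/(2*v)) = 1)
Y = -2640 (Y = -240*11 = -2640)
X = 316 (X = -1*2324 - 1*(-2640) = -2324 + 2640 = 316)
V(-16) + X = 1 + 316 = 317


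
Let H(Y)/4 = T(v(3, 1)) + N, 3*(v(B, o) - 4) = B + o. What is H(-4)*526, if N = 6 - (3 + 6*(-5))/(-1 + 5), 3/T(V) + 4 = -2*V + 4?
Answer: 104937/4 ≈ 26234.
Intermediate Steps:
v(B, o) = 4 + B/3 + o/3 (v(B, o) = 4 + (B + o)/3 = 4 + (B/3 + o/3) = 4 + B/3 + o/3)
T(V) = -3/(2*V) (T(V) = 3/(-4 + (-2*V + 4)) = 3/(-4 + (4 - 2*V)) = 3/((-2*V)) = 3*(-1/(2*V)) = -3/(2*V))
N = 51/4 (N = 6 - (3 - 30)/4 = 6 - (-27)/4 = 6 - 1*(-27/4) = 6 + 27/4 = 51/4 ≈ 12.750)
H(Y) = 399/8 (H(Y) = 4*(-3/(2*(4 + (1/3)*3 + (1/3)*1)) + 51/4) = 4*(-3/(2*(4 + 1 + 1/3)) + 51/4) = 4*(-3/(2*16/3) + 51/4) = 4*(-3/2*3/16 + 51/4) = 4*(-9/32 + 51/4) = 4*(399/32) = 399/8)
H(-4)*526 = (399/8)*526 = 104937/4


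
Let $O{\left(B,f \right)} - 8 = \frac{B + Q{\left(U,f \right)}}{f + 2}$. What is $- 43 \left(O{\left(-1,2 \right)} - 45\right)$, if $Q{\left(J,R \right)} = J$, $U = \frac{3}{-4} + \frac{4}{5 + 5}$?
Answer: $\frac{128441}{80} \approx 1605.5$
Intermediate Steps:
$U = - \frac{7}{20}$ ($U = 3 \left(- \frac{1}{4}\right) + \frac{4}{10} = - \frac{3}{4} + 4 \cdot \frac{1}{10} = - \frac{3}{4} + \frac{2}{5} = - \frac{7}{20} \approx -0.35$)
$O{\left(B,f \right)} = 8 + \frac{- \frac{7}{20} + B}{2 + f}$ ($O{\left(B,f \right)} = 8 + \frac{B - \frac{7}{20}}{f + 2} = 8 + \frac{- \frac{7}{20} + B}{2 + f}$)
$- 43 \left(O{\left(-1,2 \right)} - 45\right) = - 43 \left(\frac{\frac{313}{20} - 1 + 8 \cdot 2}{2 + 2} - 45\right) = - 43 \left(\frac{\frac{313}{20} - 1 + 16}{4} - 45\right) = - 43 \left(\frac{1}{4} \cdot \frac{613}{20} - 45\right) = - 43 \left(\frac{613}{80} - 45\right) = \left(-43\right) \left(- \frac{2987}{80}\right) = \frac{128441}{80}$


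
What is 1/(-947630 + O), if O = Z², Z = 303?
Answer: -1/855821 ≈ -1.1685e-6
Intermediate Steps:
O = 91809 (O = 303² = 91809)
1/(-947630 + O) = 1/(-947630 + 91809) = 1/(-855821) = -1/855821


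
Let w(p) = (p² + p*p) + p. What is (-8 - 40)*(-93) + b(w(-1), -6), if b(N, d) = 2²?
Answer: 4468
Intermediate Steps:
w(p) = p + 2*p² (w(p) = (p² + p²) + p = 2*p² + p = p + 2*p²)
b(N, d) = 4
(-8 - 40)*(-93) + b(w(-1), -6) = (-8 - 40)*(-93) + 4 = -48*(-93) + 4 = 4464 + 4 = 4468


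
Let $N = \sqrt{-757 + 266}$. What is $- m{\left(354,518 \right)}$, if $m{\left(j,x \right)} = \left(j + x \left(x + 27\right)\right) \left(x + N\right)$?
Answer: $-146419952 - 282664 i \sqrt{491} \approx -1.4642 \cdot 10^{8} - 6.2634 \cdot 10^{6} i$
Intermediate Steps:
$N = i \sqrt{491}$ ($N = \sqrt{-491} = i \sqrt{491} \approx 22.159 i$)
$m{\left(j,x \right)} = \left(j + x \left(27 + x\right)\right) \left(x + i \sqrt{491}\right)$ ($m{\left(j,x \right)} = \left(j + x \left(x + 27\right)\right) \left(x + i \sqrt{491}\right) = \left(j + x \left(27 + x\right)\right) \left(x + i \sqrt{491}\right)$)
$- m{\left(354,518 \right)} = - (518^{3} + 27 \cdot 518^{2} + 354 \cdot 518 + i 354 \sqrt{491} + i \sqrt{491} \cdot 518^{2} + 27 i 518 \sqrt{491}) = - (138991832 + 27 \cdot 268324 + 183372 + 354 i \sqrt{491} + i \sqrt{491} \cdot 268324 + 13986 i \sqrt{491}) = - (138991832 + 7244748 + 183372 + 354 i \sqrt{491} + 268324 i \sqrt{491} + 13986 i \sqrt{491}) = - (146419952 + 282664 i \sqrt{491}) = -146419952 - 282664 i \sqrt{491}$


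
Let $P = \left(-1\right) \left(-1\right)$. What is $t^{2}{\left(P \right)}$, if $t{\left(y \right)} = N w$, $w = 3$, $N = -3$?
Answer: $81$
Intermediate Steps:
$P = 1$
$t{\left(y \right)} = -9$ ($t{\left(y \right)} = \left(-3\right) 3 = -9$)
$t^{2}{\left(P \right)} = \left(-9\right)^{2} = 81$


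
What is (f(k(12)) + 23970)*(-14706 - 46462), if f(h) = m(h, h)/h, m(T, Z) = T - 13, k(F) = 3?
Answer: -4397979200/3 ≈ -1.4660e+9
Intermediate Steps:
m(T, Z) = -13 + T
f(h) = (-13 + h)/h
(f(k(12)) + 23970)*(-14706 - 46462) = ((-13 + 3)/3 + 23970)*(-14706 - 46462) = ((1/3)*(-10) + 23970)*(-61168) = (-10/3 + 23970)*(-61168) = (71900/3)*(-61168) = -4397979200/3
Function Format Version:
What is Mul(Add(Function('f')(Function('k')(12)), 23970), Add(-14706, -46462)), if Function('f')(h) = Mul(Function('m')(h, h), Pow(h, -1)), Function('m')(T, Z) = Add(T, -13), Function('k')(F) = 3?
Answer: Rational(-4397979200, 3) ≈ -1.4660e+9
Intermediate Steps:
Function('m')(T, Z) = Add(-13, T)
Function('f')(h) = Mul(Pow(h, -1), Add(-13, h)) (Function('f')(h) = Mul(Add(-13, h), Pow(h, -1)) = Mul(Pow(h, -1), Add(-13, h)))
Mul(Add(Function('f')(Function('k')(12)), 23970), Add(-14706, -46462)) = Mul(Add(Mul(Pow(3, -1), Add(-13, 3)), 23970), Add(-14706, -46462)) = Mul(Add(Mul(Rational(1, 3), -10), 23970), -61168) = Mul(Add(Rational(-10, 3), 23970), -61168) = Mul(Rational(71900, 3), -61168) = Rational(-4397979200, 3)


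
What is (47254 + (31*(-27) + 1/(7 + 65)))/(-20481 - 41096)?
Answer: -3342025/4433544 ≈ -0.75380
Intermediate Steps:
(47254 + (31*(-27) + 1/(7 + 65)))/(-20481 - 41096) = (47254 + (-837 + 1/72))/(-61577) = (47254 + (-837 + 1/72))*(-1/61577) = (47254 - 60263/72)*(-1/61577) = (3342025/72)*(-1/61577) = -3342025/4433544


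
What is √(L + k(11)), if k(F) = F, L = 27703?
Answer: √27714 ≈ 166.48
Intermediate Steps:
√(L + k(11)) = √(27703 + 11) = √27714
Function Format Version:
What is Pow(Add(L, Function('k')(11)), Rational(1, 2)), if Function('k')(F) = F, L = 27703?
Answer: Pow(27714, Rational(1, 2)) ≈ 166.48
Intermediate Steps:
Pow(Add(L, Function('k')(11)), Rational(1, 2)) = Pow(Add(27703, 11), Rational(1, 2)) = Pow(27714, Rational(1, 2))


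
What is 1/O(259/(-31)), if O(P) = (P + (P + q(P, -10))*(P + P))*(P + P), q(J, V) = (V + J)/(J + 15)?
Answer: -3068473/9096183600 ≈ -0.00033734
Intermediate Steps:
q(J, V) = (J + V)/(15 + J)
O(P) = 2*P*(P + 2*P*(P + (-10 + P)/(15 + P))) (O(P) = (P + (P + (P - 10)/(15 + P))*(P + P))*(P + P) = (P + (P + (-10 + P)/(15 + P))*(2*P))*(2*P) = (P + 2*P*(P + (-10 + P)/(15 + P)))*(2*P) = 2*P*(P + 2*P*(P + (-10 + P)/(15 + P))))
1/O(259/(-31)) = 1/((259/(-31))**2*(-10 + 4*(259/(-31))**2 + 66*(259/(-31)))/(15 + 259/(-31))) = 1/((259*(-1/31))**2*(-10 + 4*(259*(-1/31))**2 + 66*(259*(-1/31)))/(15 + 259*(-1/31))) = 1/((-259/31)**2*(-10 + 4*(-259/31)**2 + 66*(-259/31))/(15 - 259/31)) = 1/(67081*(-10 + 4*(67081/961) - 17094/31)/(961*(206/31))) = 1/((67081/961)*(31/206)*(-10 + 268324/961 - 17094/31)) = 1/((67081/961)*(31/206)*(-271200/961)) = 1/(-9096183600/3068473) = -3068473/9096183600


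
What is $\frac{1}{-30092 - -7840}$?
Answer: $- \frac{1}{22252} \approx -4.494 \cdot 10^{-5}$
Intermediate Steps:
$\frac{1}{-30092 - -7840} = \frac{1}{-30092 + 7840} = \frac{1}{-22252} = - \frac{1}{22252}$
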